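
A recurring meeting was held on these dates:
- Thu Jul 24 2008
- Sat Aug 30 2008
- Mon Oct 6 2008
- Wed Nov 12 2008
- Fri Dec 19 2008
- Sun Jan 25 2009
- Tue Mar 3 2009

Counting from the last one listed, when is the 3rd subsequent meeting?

Every event comes 37 days after the last (37, 37, 37, 37, 37, 37).
Tue Mar 3 2009 + 37 days = Thu Apr 9 2009.
Thu Apr 9 2009 + 37 days = Sat May 16 2009.
Sat May 16 2009 + 37 days = Mon Jun 22 2009.

Mon Jun 22 2009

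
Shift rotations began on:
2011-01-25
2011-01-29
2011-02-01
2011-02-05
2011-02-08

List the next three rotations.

Every event lands on a Tuesday or Saturday (gaps cycle 4, 3, 4, 3).
So the schedule is: every Tuesday and Saturday.
Next Saturday: 2011-02-12.
The following Tuesday is 2011-02-15.
Next Saturday: 2011-02-19.

2011-02-12, 2011-02-15, 2011-02-19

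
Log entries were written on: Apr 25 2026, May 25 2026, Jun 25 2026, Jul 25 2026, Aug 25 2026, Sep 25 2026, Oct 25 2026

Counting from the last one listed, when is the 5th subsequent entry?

Gaps: 30, 31, 30, 31, 31, 30 days — not constant. Every event is on the 25th of the month.
Pattern: the 25th of each month.
Next: November 2026 → Nov 25 2026.
Next: December 2026 → Dec 25 2026.
January 2027: Jan 25 2027.
Next: February 2027 → Feb 25 2027.
March 2027: Mar 25 2027.

Mar 25 2027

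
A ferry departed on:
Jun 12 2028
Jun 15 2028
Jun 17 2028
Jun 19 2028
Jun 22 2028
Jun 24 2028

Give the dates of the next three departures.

Jun 26 2028, Jun 29 2028, Jul 1 2028

Every event lands on a Monday or Thursday or Saturday (gaps cycle 3, 2, 2, 3, 2).
So the schedule is: every Monday, Thursday and Saturday.
Next Monday: Jun 26 2028.
The following Thursday is Jun 29 2028.
The following Saturday is Jul 1 2028.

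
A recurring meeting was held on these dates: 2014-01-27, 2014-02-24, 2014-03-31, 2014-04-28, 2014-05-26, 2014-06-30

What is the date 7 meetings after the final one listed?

2015-01-26

Every date is a Monday; gaps 28, 35, 28, 28, 35 days.
Each is the last Monday of its month (at least one falls on the 29th or later, ruling out '4th Monday').
Last Monday of July 2014: 2014-07-28.
August 2014 ends with Monday 2014-08-25.
Last Monday of September 2014: 2014-09-29.
Last Monday of October 2014: 2014-10-27.
November 2014 ends with Monday 2014-11-24.
Last Monday of December 2014: 2014-12-29.
Last Monday of January 2015: 2015-01-26.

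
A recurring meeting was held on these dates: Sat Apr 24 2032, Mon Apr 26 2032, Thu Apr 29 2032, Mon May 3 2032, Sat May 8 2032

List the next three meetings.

Intervals are 2, 3, 4, 5 days — an arithmetic progression with common difference 1.
Next gap: 6 days. Sat May 8 2032 + 6 days = Fri May 14 2032.
Next gap: 7 days. Fri May 14 2032 + 7 days = Fri May 21 2032.
Next gap: 8 days. Fri May 21 2032 + 8 days = Sat May 29 2032.

Fri May 14 2032, Fri May 21 2032, Sat May 29 2032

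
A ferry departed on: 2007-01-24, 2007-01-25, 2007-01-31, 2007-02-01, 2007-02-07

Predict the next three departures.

Every event lands on a Wednesday or Thursday (gaps cycle 1, 6, 1, 6).
So the schedule is: every Wednesday and Thursday.
Next Thursday: 2007-02-08.
The following Wednesday is 2007-02-14.
The following Thursday is 2007-02-15.

2007-02-08, 2007-02-14, 2007-02-15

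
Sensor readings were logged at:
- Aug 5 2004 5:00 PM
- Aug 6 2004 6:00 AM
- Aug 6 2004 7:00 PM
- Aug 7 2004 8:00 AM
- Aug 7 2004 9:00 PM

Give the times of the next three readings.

Aug 8 2004 10:00 AM, Aug 8 2004 11:00 PM, Aug 9 2004 12:00 PM

Gaps: 13, 13, 13, 13 hours — each event is 13 hours after the previous one.
Aug 7 2004 9:00 PM + 13 h = Aug 8 2004 10:00 AM.
Aug 8 2004 10:00 AM + 13 h = Aug 8 2004 11:00 PM.
Aug 8 2004 11:00 PM + 13 h = Aug 9 2004 12:00 PM.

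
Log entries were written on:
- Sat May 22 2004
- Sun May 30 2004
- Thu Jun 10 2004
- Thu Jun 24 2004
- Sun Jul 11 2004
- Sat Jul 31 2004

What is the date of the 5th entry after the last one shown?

Gaps: 8, 11, 14, 17, 20 days — each gap is 3 larger than the previous one.
Next gap: 23 days. Sat Jul 31 2004 + 23 days = Mon Aug 23 2004.
Next gap: 26 days. Mon Aug 23 2004 + 26 days = Sat Sep 18 2004.
Next gap: 29 days. Sat Sep 18 2004 + 29 days = Sun Oct 17 2004.
Next gap: 32 days. Sun Oct 17 2004 + 32 days = Thu Nov 18 2004.
Next gap: 35 days. Thu Nov 18 2004 + 35 days = Thu Dec 23 2004.

Thu Dec 23 2004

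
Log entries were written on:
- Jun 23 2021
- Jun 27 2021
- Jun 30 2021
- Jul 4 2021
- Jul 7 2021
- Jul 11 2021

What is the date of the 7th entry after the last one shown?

Aug 4 2021

Every event lands on a Wednesday or Sunday (gaps cycle 4, 3, 4, 3, 4).
So the schedule is: every Wednesday and Sunday.
The following Wednesday is Jul 14 2021.
The following Sunday is Jul 18 2021.
The following Wednesday is Jul 21 2021.
The following Sunday is Jul 25 2021.
The following Wednesday is Jul 28 2021.
Next Sunday: Aug 1 2021.
Next Wednesday: Aug 4 2021.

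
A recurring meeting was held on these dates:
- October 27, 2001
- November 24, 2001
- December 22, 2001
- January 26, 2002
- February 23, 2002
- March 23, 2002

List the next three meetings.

Gaps: 28, 28, 35, 28, 28 days — a mix of 28 and 35. Every date is a Saturday.
Each is the 4th Saturday of its month.
4th Saturday of April 2002: April 27, 2002.
4th Saturday of May 2002: May 25, 2002.
June 2002 — 4th Saturday is June 22, 2002.

April 27, 2002; May 25, 2002; June 22, 2002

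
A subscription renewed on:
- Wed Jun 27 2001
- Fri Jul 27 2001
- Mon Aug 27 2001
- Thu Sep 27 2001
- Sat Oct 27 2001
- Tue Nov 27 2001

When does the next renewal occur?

Gaps: 30, 31, 31, 30, 31 days — not constant. Every event is on the 27th of the month.
Pattern: the 27th of each month.
Next: December 2001 → Thu Dec 27 2001.

Thu Dec 27 2001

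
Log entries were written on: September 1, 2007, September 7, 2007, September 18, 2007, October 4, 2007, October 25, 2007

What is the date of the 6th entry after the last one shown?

Gaps: 6, 11, 16, 21 days — each gap is 5 larger than the previous one.
Next gap: 26 days. October 25, 2007 + 26 days = November 20, 2007.
Next gap: 31 days. November 20, 2007 + 31 days = December 21, 2007.
Next gap: 36 days. December 21, 2007 + 36 days = January 26, 2008.
Next gap: 41 days. January 26, 2008 + 41 days = March 7, 2008.
Next gap: 46 days. March 7, 2008 + 46 days = April 22, 2008.
Next gap: 51 days. April 22, 2008 + 51 days = June 12, 2008.

June 12, 2008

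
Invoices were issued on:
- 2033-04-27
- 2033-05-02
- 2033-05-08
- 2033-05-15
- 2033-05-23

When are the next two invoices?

2033-06-01, 2033-06-11

The spacing grows by 1 each time: 5, 6, 7, 8 days.
Next gap: 9 days. 2033-05-23 + 9 days = 2033-06-01.
Next gap: 10 days. 2033-06-01 + 10 days = 2033-06-11.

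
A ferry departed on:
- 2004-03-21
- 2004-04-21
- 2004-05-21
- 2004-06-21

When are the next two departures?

The day-of-month is always 21 (31, 30, 31 days between events).
So this recurs on the 21st of each month.
July 2004: 2004-07-21.
August 2004: 2004-08-21.

2004-07-21, 2004-08-21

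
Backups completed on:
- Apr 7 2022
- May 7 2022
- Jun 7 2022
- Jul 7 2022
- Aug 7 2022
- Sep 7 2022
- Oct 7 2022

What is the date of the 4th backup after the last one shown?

Each date is the 7th; the gaps (30, 31, 30, 31, 31, 30) track the month lengths.
The rule is the 7th of each month.
November 2022: Nov 7 2022.
Next: December 2022 → Dec 7 2022.
Next: January 2023 → Jan 7 2023.
February 2023: Feb 7 2023.

Feb 7 2023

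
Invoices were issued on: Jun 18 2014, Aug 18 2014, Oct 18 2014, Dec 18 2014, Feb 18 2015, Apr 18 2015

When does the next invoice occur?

Jun 18 2015

Gaps: 61, 61, 61, 62, 59 days — not constant. Every event is on the 18th of the month.
Pattern: the 18th of every 2 months.
June 2015: Jun 18 2015.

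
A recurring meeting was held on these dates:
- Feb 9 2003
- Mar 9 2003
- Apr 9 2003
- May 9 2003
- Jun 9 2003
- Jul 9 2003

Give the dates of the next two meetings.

Aug 9 2003, Sep 9 2003

Each date is the 9th; the gaps (28, 31, 30, 31, 30) track the month lengths.
The rule is the 9th of each month.
Next: August 2003 → Aug 9 2003.
Next: September 2003 → Sep 9 2003.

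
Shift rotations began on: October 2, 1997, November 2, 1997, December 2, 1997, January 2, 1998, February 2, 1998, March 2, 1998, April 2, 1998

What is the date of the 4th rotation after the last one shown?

August 2, 1998

Gaps: 31, 30, 31, 31, 28, 31 days — not constant. Every event is on the 2nd of the month.
Pattern: the 2nd of each month.
May 1998: May 2, 1998.
Next: June 1998 → June 2, 1998.
Next: July 1998 → July 2, 1998.
August 1998: August 2, 1998.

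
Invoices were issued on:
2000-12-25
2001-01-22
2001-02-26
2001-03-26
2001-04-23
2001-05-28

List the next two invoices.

2001-06-25, 2001-07-23

All dates are Mondays, 28, 35, 28, 28, 35 days apart.
Specifically, the 4th Monday of each month.
June 2001 — 4th Monday is 2001-06-25.
4th Monday of July 2001: 2001-07-23.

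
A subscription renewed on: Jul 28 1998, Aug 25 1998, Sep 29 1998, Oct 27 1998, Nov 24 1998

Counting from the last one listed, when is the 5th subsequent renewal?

Apr 27 1999

Every date is a Tuesday; gaps 28, 35, 28, 28 days.
Each is the last Tuesday of its month (at least one falls on the 29th or later, ruling out '4th Tuesday').
Last Tuesday of December 1998: Dec 29 1998.
January 1999 ends with Tuesday Jan 26 1999.
Last Tuesday of February 1999: Feb 23 1999.
March 1999 ends with Tuesday Mar 30 1999.
April 1999 ends with Tuesday Apr 27 1999.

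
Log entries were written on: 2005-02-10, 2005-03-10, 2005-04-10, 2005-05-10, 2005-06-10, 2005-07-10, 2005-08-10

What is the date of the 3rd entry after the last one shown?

Each date is the 10th; the gaps (28, 31, 30, 31, 30, 31) track the month lengths.
The rule is the 10th of each month.
Next: September 2005 → 2005-09-10.
Next: October 2005 → 2005-10-10.
Next: November 2005 → 2005-11-10.

2005-11-10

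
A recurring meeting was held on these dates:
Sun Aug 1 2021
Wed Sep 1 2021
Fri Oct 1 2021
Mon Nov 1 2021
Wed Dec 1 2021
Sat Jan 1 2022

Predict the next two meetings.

Each date is the 1st; the gaps (31, 30, 31, 30, 31) track the month lengths.
The rule is the 1st of each month.
February 2022: Tue Feb 1 2022.
March 2022: Tue Mar 1 2022.

Tue Feb 1 2022, Tue Mar 1 2022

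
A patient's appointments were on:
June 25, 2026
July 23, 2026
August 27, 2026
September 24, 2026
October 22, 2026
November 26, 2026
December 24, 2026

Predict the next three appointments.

January 28, 2027; February 25, 2027; March 25, 2027

These are Thursdays at 28- or 35-day spacing (28, 35, 28, 28, 35, 28).
The pattern: 4th Thursday of the month.
January 2027 — 4th Thursday is January 28, 2027.
4th Thursday of February 2027: February 25, 2027.
March 2027 — 4th Thursday is March 25, 2027.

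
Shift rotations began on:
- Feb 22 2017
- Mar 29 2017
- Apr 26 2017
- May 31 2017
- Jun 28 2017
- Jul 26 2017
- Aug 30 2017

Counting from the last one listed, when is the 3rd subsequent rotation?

Nov 29 2017

Every date is a Wednesday; gaps 35, 28, 35, 28, 28, 35 days.
Each is the last Wednesday of its month (at least one falls on the 29th or later, ruling out '4th Wednesday').
September 2017 ends with Wednesday Sep 27 2017.
Last Wednesday of October 2017: Oct 25 2017.
November 2017 ends with Wednesday Nov 29 2017.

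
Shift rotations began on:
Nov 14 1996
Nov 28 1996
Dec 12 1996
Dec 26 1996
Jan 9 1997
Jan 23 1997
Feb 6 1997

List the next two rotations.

Feb 20 1997, Mar 6 1997

Gaps between consecutive events: 14, 14, 14, 14, 14, 14 days — a constant 14-day interval.
Feb 6 1997 + 14 days = Feb 20 1997.
Feb 20 1997 + 14 days = Mar 6 1997.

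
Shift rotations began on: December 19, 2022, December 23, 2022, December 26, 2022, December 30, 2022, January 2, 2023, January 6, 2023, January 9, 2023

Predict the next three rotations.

The gap pattern 4, 3, 4, 3, 4, 3 repeats every 2 events.
These are the Mondays and Fridays of each week.
The following Friday is January 13, 2023.
The following Monday is January 16, 2023.
Next Friday: January 20, 2023.

January 13, 2023; January 16, 2023; January 20, 2023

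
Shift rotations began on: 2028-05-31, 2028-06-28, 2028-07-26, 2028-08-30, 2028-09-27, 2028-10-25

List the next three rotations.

All Wednesdays; the gaps (28, 28, 35, 28, 28) vary with month length.
This is the last Wednesday of each month.
Last Wednesday of November 2028: 2028-11-29.
Last Wednesday of December 2028: 2028-12-27.
January 2029 ends with Wednesday 2029-01-31.

2028-11-29, 2028-12-27, 2029-01-31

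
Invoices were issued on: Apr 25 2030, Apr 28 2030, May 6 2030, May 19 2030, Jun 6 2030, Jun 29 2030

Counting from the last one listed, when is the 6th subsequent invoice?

Intervals are 3, 8, 13, 18, 23 days — an arithmetic progression with common difference 5.
Next gap: 28 days. Jun 29 2030 + 28 days = Jul 27 2030.
Next gap: 33 days. Jul 27 2030 + 33 days = Aug 29 2030.
Next gap: 38 days. Aug 29 2030 + 38 days = Oct 6 2030.
Next gap: 43 days. Oct 6 2030 + 43 days = Nov 18 2030.
Next gap: 48 days. Nov 18 2030 + 48 days = Jan 5 2031.
Next gap: 53 days. Jan 5 2031 + 53 days = Feb 27 2031.

Feb 27 2031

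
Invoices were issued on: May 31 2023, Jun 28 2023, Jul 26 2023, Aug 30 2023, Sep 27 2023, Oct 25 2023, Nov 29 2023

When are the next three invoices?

Dec 27 2023, Jan 31 2024, Feb 28 2024

Every date is a Wednesday; gaps 28, 28, 35, 28, 28, 35 days.
Each is the last Wednesday of its month (at least one falls on the 29th or later, ruling out '4th Wednesday').
Last Wednesday of December 2023: Dec 27 2023.
Last Wednesday of January 2024: Jan 31 2024.
February 2024 ends with Wednesday Feb 28 2024.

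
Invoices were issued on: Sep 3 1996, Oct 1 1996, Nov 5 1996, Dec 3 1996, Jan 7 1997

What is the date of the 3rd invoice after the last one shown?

These are Tuesdays at 28- or 35-day spacing (28, 35, 28, 35).
The pattern: 1st Tuesday of the month.
February 1997 — 1st Tuesday is Feb 4 1997.
1st Tuesday of March 1997: Mar 4 1997.
April 1997 — 1st Tuesday is Apr 1 1997.

Apr 1 1997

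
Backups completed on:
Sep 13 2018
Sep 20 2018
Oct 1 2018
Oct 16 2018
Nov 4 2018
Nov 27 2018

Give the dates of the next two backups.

Dec 24 2018, Jan 24 2019

The spacing grows by 4 each time: 7, 11, 15, 19, 23 days.
Next gap: 27 days. Nov 27 2018 + 27 days = Dec 24 2018.
Next gap: 31 days. Dec 24 2018 + 31 days = Jan 24 2019.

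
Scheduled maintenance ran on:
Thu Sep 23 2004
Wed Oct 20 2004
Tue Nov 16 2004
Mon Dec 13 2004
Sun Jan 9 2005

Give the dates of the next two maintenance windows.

Sat Feb 5 2005, Fri Mar 4 2005

Every event comes 27 days after the last (27, 27, 27, 27).
Sun Jan 9 2005 + 27 days = Sat Feb 5 2005.
Sat Feb 5 2005 + 27 days = Fri Mar 4 2005.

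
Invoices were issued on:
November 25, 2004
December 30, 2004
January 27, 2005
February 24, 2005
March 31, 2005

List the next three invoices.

April 28, 2005; May 26, 2005; June 30, 2005

These are Thursdays with 35, 28, 28, 35-day gaps.
Each is the final Thursday of its month — December 30, 2004 is past the 28th, so '4th Thursday' doesn't fit.
April 2005 ends with Thursday April 28, 2005.
Last Thursday of May 2005: May 26, 2005.
June 2005 ends with Thursday June 30, 2005.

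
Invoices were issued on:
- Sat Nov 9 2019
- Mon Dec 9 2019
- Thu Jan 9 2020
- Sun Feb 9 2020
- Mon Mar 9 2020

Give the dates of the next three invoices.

Gaps: 30, 31, 31, 29 days — not constant. Every event is on the 9th of the month.
Pattern: the 9th of each month.
April 2020: Thu Apr 9 2020.
May 2020: Sat May 9 2020.
June 2020: Tue Jun 9 2020.

Thu Apr 9 2020, Sat May 9 2020, Tue Jun 9 2020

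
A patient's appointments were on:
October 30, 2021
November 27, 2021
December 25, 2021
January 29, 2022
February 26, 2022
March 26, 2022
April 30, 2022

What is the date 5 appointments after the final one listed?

September 24, 2022

Every date is a Saturday; gaps 28, 28, 35, 28, 28, 35 days.
Each is the last Saturday of its month (at least one falls on the 29th or later, ruling out '4th Saturday').
Last Saturday of May 2022: May 28, 2022.
June 2022 ends with Saturday June 25, 2022.
Last Saturday of July 2022: July 30, 2022.
Last Saturday of August 2022: August 27, 2022.
Last Saturday of September 2022: September 24, 2022.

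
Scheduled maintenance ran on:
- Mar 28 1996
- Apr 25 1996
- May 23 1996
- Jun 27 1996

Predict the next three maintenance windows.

Gaps: 28, 28, 35 days — a mix of 28 and 35. Every date is a Thursday.
Each is the 4th Thursday of its month.
July 1996 — 4th Thursday is Jul 25 1996.
4th Thursday of August 1996: Aug 22 1996.
4th Thursday of September 1996: Sep 26 1996.

Jul 25 1996, Aug 22 1996, Sep 26 1996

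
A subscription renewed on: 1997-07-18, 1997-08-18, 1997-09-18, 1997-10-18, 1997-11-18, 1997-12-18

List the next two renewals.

1998-01-18, 1998-02-18

Gaps: 31, 31, 30, 31, 30 days — not constant. Every event is on the 18th of the month.
Pattern: the 18th of each month.
January 1998: 1998-01-18.
February 1998: 1998-02-18.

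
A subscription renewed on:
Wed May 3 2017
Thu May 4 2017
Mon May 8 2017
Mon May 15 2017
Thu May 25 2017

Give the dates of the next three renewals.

Gaps: 1, 4, 7, 10 days — each gap is 3 larger than the previous one.
Next gap: 13 days. Thu May 25 2017 + 13 days = Wed Jun 7 2017.
Next gap: 16 days. Wed Jun 7 2017 + 16 days = Fri Jun 23 2017.
Next gap: 19 days. Fri Jun 23 2017 + 19 days = Wed Jul 12 2017.

Wed Jun 7 2017, Fri Jun 23 2017, Wed Jul 12 2017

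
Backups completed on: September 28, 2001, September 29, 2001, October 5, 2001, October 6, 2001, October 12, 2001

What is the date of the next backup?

Gaps: 1, 6, 1, 6 days — not constant, but cyclic with period 2.
The events fall on every Friday and Saturday.
Next Saturday: October 13, 2001.

October 13, 2001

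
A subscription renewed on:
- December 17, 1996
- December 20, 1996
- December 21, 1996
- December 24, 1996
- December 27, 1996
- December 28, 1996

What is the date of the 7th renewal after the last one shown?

The gap pattern 3, 1, 3, 3, 1 repeats every 3 events.
These are the Tuesdays, Fridays and Saturdays of each week.
Next Tuesday: December 31, 1996.
Next Friday: January 3, 1997.
Next Saturday: January 4, 1997.
The following Tuesday is January 7, 1997.
Next Friday: January 10, 1997.
The following Saturday is January 11, 1997.
The following Tuesday is January 14, 1997.

January 14, 1997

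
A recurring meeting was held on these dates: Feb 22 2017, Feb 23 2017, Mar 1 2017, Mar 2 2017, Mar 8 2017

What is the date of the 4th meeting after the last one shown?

Mar 22 2017

Gaps: 1, 6, 1, 6 days — not constant, but cyclic with period 2.
The events fall on every Wednesday and Thursday.
The following Thursday is Mar 9 2017.
Next Wednesday: Mar 15 2017.
The following Thursday is Mar 16 2017.
Next Wednesday: Mar 22 2017.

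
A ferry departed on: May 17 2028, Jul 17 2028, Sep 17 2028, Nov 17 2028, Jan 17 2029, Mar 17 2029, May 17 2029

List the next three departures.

Jul 17 2029, Sep 17 2029, Nov 17 2029

Each date is the 17th; the gaps (61, 62, 61, 61, 59, 61) track the month lengths.
The rule is the 17th of every 2 months.
Next: July 2029 → Jul 17 2029.
September 2029: Sep 17 2029.
November 2029: Nov 17 2029.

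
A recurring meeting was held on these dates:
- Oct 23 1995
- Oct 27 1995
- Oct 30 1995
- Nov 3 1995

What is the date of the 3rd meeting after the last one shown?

Gaps: 4, 3, 4 days — not constant, but cyclic with period 2.
The events fall on every Monday and Friday.
The following Monday is Nov 6 1995.
The following Friday is Nov 10 1995.
The following Monday is Nov 13 1995.

Nov 13 1995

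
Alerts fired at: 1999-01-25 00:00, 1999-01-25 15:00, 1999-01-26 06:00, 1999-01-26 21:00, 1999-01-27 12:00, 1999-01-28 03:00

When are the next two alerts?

1999-01-28 18:00, 1999-01-29 09:00

The interval is a steady 15 hours (15, 15, 15, 15, 15).
1999-01-28 03:00 + 15 h = 1999-01-28 18:00.
1999-01-28 18:00 + 15 h = 1999-01-29 09:00.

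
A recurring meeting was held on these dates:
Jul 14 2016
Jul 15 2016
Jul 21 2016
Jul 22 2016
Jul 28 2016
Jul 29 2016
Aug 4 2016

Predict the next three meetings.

The gap pattern 1, 6, 1, 6, 1, 6 repeats every 2 events.
These are the Thursdays and Fridays of each week.
The following Friday is Aug 5 2016.
Next Thursday: Aug 11 2016.
Next Friday: Aug 12 2016.

Aug 5 2016, Aug 11 2016, Aug 12 2016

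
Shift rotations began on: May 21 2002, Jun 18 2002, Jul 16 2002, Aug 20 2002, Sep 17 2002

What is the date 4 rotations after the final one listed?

Gaps: 28, 28, 35, 28 days — a mix of 28 and 35. Every date is a Tuesday.
Each is the 3rd Tuesday of its month.
3rd Tuesday of October 2002: Oct 15 2002.
3rd Tuesday of November 2002: Nov 19 2002.
December 2002 — 3rd Tuesday is Dec 17 2002.
January 2003 — 3rd Tuesday is Jan 21 2003.

Jan 21 2003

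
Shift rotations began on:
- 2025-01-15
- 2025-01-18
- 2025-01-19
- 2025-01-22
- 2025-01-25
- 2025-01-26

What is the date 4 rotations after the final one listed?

2025-02-05

Gaps: 3, 1, 3, 3, 1 days — not constant, but cyclic with period 3.
The events fall on every Wednesday, Saturday and Sunday.
Next Wednesday: 2025-01-29.
The following Saturday is 2025-02-01.
Next Sunday: 2025-02-02.
The following Wednesday is 2025-02-05.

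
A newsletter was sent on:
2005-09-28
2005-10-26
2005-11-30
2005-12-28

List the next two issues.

These are Wednesdays with 28, 35, 28-day gaps.
Each is the final Wednesday of its month — 2005-11-30 is past the 28th, so '4th Wednesday' doesn't fit.
Last Wednesday of January 2006: 2006-01-25.
Last Wednesday of February 2006: 2006-02-22.

2006-01-25, 2006-02-22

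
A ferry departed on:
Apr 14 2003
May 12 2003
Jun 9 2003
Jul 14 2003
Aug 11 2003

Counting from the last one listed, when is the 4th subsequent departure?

Dec 8 2003

All dates are Mondays, 28, 28, 35, 28 days apart.
Specifically, the 2nd Monday of each month.
September 2003 — 2nd Monday is Sep 8 2003.
2nd Monday of October 2003: Oct 13 2003.
2nd Monday of November 2003: Nov 10 2003.
December 2003 — 2nd Monday is Dec 8 2003.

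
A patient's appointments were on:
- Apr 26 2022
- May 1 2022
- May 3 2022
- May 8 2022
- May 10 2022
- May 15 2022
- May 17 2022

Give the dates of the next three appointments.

May 22 2022, May 24 2022, May 29 2022

Gaps: 5, 2, 5, 2, 5, 2 days — not constant, but cyclic with period 2.
The events fall on every Tuesday and Sunday.
The following Sunday is May 22 2022.
Next Tuesday: May 24 2022.
The following Sunday is May 29 2022.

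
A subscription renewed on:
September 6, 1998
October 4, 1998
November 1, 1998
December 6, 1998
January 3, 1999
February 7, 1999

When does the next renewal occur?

These are Sundays at 28- or 35-day spacing (28, 28, 35, 28, 35).
The pattern: 1st Sunday of the month.
March 1999 — 1st Sunday is March 7, 1999.

March 7, 1999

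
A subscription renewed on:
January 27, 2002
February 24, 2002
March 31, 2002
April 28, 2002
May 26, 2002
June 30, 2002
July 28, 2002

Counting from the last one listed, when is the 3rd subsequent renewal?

All Sundays; the gaps (28, 35, 28, 28, 35, 28) vary with month length.
This is the last Sunday of each month.
Last Sunday of August 2002: August 25, 2002.
Last Sunday of September 2002: September 29, 2002.
October 2002 ends with Sunday October 27, 2002.

October 27, 2002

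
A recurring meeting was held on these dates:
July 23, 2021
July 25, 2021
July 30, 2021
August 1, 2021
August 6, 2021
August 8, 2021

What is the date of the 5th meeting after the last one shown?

The gap pattern 2, 5, 2, 5, 2 repeats every 2 events.
These are the Fridays and Sundays of each week.
Next Friday: August 13, 2021.
The following Sunday is August 15, 2021.
Next Friday: August 20, 2021.
Next Sunday: August 22, 2021.
Next Friday: August 27, 2021.

August 27, 2021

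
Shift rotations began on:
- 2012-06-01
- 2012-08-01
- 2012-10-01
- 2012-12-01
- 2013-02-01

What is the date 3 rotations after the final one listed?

2013-08-01

Gaps: 61, 61, 61, 62 days — not constant. Every event is on the 1st of the month.
Pattern: the 1st of every 2 months.
Next: April 2013 → 2013-04-01.
Next: June 2013 → 2013-06-01.
August 2013: 2013-08-01.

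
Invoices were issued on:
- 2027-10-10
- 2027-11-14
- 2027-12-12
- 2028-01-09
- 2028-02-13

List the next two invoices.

2028-03-12, 2028-04-09

All dates are Sundays, 35, 28, 28, 35 days apart.
Specifically, the 2nd Sunday of each month.
2nd Sunday of March 2028: 2028-03-12.
April 2028 — 2nd Sunday is 2028-04-09.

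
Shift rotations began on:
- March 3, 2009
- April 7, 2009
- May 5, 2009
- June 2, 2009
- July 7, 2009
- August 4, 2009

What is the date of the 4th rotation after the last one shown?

December 1, 2009

Gaps: 35, 28, 28, 35, 28 days — a mix of 28 and 35. Every date is a Tuesday.
Each is the 1st Tuesday of its month.
1st Tuesday of September 2009: September 1, 2009.
1st Tuesday of October 2009: October 6, 2009.
November 2009 — 1st Tuesday is November 3, 2009.
1st Tuesday of December 2009: December 1, 2009.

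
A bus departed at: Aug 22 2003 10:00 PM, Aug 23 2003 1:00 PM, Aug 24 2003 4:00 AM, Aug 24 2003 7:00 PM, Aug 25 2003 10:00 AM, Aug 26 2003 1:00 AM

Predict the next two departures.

Aug 26 2003 4:00 PM, Aug 27 2003 7:00 AM

Gaps: 15, 15, 15, 15, 15 hours — each event is 15 hours after the previous one.
Aug 26 2003 1:00 AM + 15 h = Aug 26 2003 4:00 PM.
Aug 26 2003 4:00 PM + 15 h = Aug 27 2003 7:00 AM.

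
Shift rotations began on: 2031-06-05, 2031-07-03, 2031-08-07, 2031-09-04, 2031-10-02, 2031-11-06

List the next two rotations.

These are Thursdays at 28- or 35-day spacing (28, 35, 28, 28, 35).
The pattern: 1st Thursday of the month.
1st Thursday of December 2031: 2031-12-04.
January 2032 — 1st Thursday is 2032-01-01.

2031-12-04, 2032-01-01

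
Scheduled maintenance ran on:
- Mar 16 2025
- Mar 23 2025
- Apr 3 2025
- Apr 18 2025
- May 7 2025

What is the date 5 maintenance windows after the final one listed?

Gaps: 7, 11, 15, 19 days — each gap is 4 larger than the previous one.
Next gap: 23 days. May 7 2025 + 23 days = May 30 2025.
Next gap: 27 days. May 30 2025 + 27 days = Jun 26 2025.
Next gap: 31 days. Jun 26 2025 + 31 days = Jul 27 2025.
Next gap: 35 days. Jul 27 2025 + 35 days = Aug 31 2025.
Next gap: 39 days. Aug 31 2025 + 39 days = Oct 9 2025.

Oct 9 2025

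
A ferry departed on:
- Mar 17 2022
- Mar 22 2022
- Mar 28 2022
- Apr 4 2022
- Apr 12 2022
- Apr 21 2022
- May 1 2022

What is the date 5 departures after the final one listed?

Intervals are 5, 6, 7, 8, 9, 10 days — an arithmetic progression with common difference 1.
Next gap: 11 days. May 1 2022 + 11 days = May 12 2022.
Next gap: 12 days. May 12 2022 + 12 days = May 24 2022.
Next gap: 13 days. May 24 2022 + 13 days = Jun 6 2022.
Next gap: 14 days. Jun 6 2022 + 14 days = Jun 20 2022.
Next gap: 15 days. Jun 20 2022 + 15 days = Jul 5 2022.

Jul 5 2022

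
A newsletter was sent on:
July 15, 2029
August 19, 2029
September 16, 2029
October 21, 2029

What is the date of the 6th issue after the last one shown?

April 21, 2030

All dates are Sundays, 35, 28, 35 days apart.
Specifically, the 3rd Sunday of each month.
November 2029 — 3rd Sunday is November 18, 2029.
3rd Sunday of December 2029: December 16, 2029.
January 2030 — 3rd Sunday is January 20, 2030.
February 2030 — 3rd Sunday is February 17, 2030.
March 2030 — 3rd Sunday is March 17, 2030.
April 2030 — 3rd Sunday is April 21, 2030.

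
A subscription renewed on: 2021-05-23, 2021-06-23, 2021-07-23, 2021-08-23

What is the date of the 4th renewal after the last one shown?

Gaps: 31, 30, 31 days — not constant. Every event is on the 23rd of the month.
Pattern: the 23rd of each month.
Next: September 2021 → 2021-09-23.
October 2021: 2021-10-23.
Next: November 2021 → 2021-11-23.
Next: December 2021 → 2021-12-23.

2021-12-23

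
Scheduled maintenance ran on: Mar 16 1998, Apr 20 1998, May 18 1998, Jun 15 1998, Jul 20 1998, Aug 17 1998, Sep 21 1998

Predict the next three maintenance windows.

All dates are Mondays, 35, 28, 28, 35, 28, 35 days apart.
Specifically, the 3rd Monday of each month.
3rd Monday of October 1998: Oct 19 1998.
November 1998 — 3rd Monday is Nov 16 1998.
3rd Monday of December 1998: Dec 21 1998.

Oct 19 1998, Nov 16 1998, Dec 21 1998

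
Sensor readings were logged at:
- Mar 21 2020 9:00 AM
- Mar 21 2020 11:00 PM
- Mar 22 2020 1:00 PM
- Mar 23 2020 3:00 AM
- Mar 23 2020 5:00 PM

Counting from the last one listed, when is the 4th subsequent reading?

The interval is a steady 14 hours (14, 14, 14, 14).
Mar 23 2020 5:00 PM + 14 h = Mar 24 2020 7:00 AM.
Mar 24 2020 7:00 AM + 14 h = Mar 24 2020 9:00 PM.
Mar 24 2020 9:00 PM + 14 h = Mar 25 2020 11:00 AM.
Mar 25 2020 11:00 AM + 14 h = Mar 26 2020 1:00 AM.

Mar 26 2020 1:00 AM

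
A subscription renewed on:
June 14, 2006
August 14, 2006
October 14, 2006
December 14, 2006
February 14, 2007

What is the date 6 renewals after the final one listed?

February 14, 2008

Gaps: 61, 61, 61, 62 days — not constant. Every event is on the 14th of the month.
Pattern: the 14th of every 2 months.
April 2007: April 14, 2007.
June 2007: June 14, 2007.
Next: August 2007 → August 14, 2007.
Next: October 2007 → October 14, 2007.
December 2007: December 14, 2007.
February 2008: February 14, 2008.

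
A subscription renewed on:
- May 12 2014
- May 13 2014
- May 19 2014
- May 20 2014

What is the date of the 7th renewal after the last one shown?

Jun 16 2014

Every event lands on a Monday or Tuesday (gaps cycle 1, 6, 1).
So the schedule is: every Monday and Tuesday.
The following Monday is May 26 2014.
Next Tuesday: May 27 2014.
The following Monday is Jun 2 2014.
Next Tuesday: Jun 3 2014.
The following Monday is Jun 9 2014.
Next Tuesday: Jun 10 2014.
Next Monday: Jun 16 2014.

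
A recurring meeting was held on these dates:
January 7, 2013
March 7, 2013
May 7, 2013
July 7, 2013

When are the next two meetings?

Each date is the 7th; the gaps (59, 61, 61) track the month lengths.
The rule is the 7th of every 2 months.
Next: September 2013 → September 7, 2013.
November 2013: November 7, 2013.

September 7, 2013; November 7, 2013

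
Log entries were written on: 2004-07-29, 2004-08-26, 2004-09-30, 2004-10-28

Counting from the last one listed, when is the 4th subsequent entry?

2005-02-24

Every date is a Thursday; gaps 28, 35, 28 days.
Each is the last Thursday of its month (at least one falls on the 29th or later, ruling out '4th Thursday').
Last Thursday of November 2004: 2004-11-25.
Last Thursday of December 2004: 2004-12-30.
Last Thursday of January 2005: 2005-01-27.
Last Thursday of February 2005: 2005-02-24.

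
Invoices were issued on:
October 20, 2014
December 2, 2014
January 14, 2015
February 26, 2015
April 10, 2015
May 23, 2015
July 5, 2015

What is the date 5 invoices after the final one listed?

February 5, 2016

The spacing is 43, 43, 43, 43, 43, 43 days — always 43 days.
July 5, 2015 + 43 days = August 17, 2015.
August 17, 2015 + 43 days = September 29, 2015.
September 29, 2015 + 43 days = November 11, 2015.
November 11, 2015 + 43 days = December 24, 2015.
December 24, 2015 + 43 days = February 5, 2016.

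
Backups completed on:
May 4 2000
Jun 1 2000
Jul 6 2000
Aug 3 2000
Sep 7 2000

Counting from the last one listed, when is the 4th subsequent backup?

These are Thursdays at 28- or 35-day spacing (28, 35, 28, 35).
The pattern: 1st Thursday of the month.
1st Thursday of October 2000: Oct 5 2000.
November 2000 — 1st Thursday is Nov 2 2000.
1st Thursday of December 2000: Dec 7 2000.
1st Thursday of January 2001: Jan 4 2001.

Jan 4 2001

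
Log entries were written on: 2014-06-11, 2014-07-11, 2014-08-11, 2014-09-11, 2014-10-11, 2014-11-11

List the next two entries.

Gaps: 30, 31, 31, 30, 31 days — not constant. Every event is on the 11th of the month.
Pattern: the 11th of each month.
December 2014: 2014-12-11.
January 2015: 2015-01-11.

2014-12-11, 2015-01-11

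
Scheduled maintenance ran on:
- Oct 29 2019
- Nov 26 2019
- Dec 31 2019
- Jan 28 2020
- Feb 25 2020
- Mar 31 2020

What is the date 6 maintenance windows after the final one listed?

Every date is a Tuesday; gaps 28, 35, 28, 28, 35 days.
Each is the last Tuesday of its month (at least one falls on the 29th or later, ruling out '4th Tuesday').
Last Tuesday of April 2020: Apr 28 2020.
May 2020 ends with Tuesday May 26 2020.
June 2020 ends with Tuesday Jun 30 2020.
Last Tuesday of July 2020: Jul 28 2020.
August 2020 ends with Tuesday Aug 25 2020.
Last Tuesday of September 2020: Sep 29 2020.

Sep 29 2020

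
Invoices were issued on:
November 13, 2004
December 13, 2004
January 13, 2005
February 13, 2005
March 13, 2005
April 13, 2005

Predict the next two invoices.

Each date is the 13th; the gaps (30, 31, 31, 28, 31) track the month lengths.
The rule is the 13th of each month.
May 2005: May 13, 2005.
June 2005: June 13, 2005.

May 13, 2005; June 13, 2005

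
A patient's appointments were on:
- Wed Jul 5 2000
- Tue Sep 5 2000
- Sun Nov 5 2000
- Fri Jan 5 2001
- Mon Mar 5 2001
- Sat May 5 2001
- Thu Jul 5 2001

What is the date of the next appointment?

Wed Sep 5 2001

Gaps: 62, 61, 61, 59, 61, 61 days — not constant. Every event is on the 5th of the month.
Pattern: the 5th of every 2 months.
Next: September 2001 → Wed Sep 5 2001.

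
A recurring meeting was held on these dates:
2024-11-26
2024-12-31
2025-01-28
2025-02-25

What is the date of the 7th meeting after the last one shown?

All Tuesdays; the gaps (35, 28, 28) vary with month length.
This is the last Tuesday of each month.
Last Tuesday of March 2025: 2025-03-25.
Last Tuesday of April 2025: 2025-04-29.
May 2025 ends with Tuesday 2025-05-27.
June 2025 ends with Tuesday 2025-06-24.
Last Tuesday of July 2025: 2025-07-29.
August 2025 ends with Tuesday 2025-08-26.
Last Tuesday of September 2025: 2025-09-30.

2025-09-30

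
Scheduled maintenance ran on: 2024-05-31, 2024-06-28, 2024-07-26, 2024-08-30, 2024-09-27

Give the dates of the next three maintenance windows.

2024-10-25, 2024-11-29, 2024-12-27

All Fridays; the gaps (28, 28, 35, 28) vary with month length.
This is the last Friday of each month.
October 2024 ends with Friday 2024-10-25.
Last Friday of November 2024: 2024-11-29.
Last Friday of December 2024: 2024-12-27.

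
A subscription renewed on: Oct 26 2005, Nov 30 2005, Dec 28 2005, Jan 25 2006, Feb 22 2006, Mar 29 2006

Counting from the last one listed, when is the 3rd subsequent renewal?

Every date is a Wednesday; gaps 35, 28, 28, 28, 35 days.
Each is the last Wednesday of its month (at least one falls on the 29th or later, ruling out '4th Wednesday').
April 2006 ends with Wednesday Apr 26 2006.
Last Wednesday of May 2006: May 31 2006.
June 2006 ends with Wednesday Jun 28 2006.

Jun 28 2006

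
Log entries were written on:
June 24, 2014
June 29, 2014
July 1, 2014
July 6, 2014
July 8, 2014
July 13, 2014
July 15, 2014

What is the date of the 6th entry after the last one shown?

Gaps: 5, 2, 5, 2, 5, 2 days — not constant, but cyclic with period 2.
The events fall on every Tuesday and Sunday.
Next Sunday: July 20, 2014.
Next Tuesday: July 22, 2014.
Next Sunday: July 27, 2014.
The following Tuesday is July 29, 2014.
Next Sunday: August 3, 2014.
Next Tuesday: August 5, 2014.

August 5, 2014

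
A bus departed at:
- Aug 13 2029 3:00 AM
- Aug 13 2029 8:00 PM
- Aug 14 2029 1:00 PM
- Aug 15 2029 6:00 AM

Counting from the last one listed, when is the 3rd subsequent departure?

Gaps: 17, 17, 17 hours — each event is 17 hours after the previous one.
Aug 15 2029 6:00 AM + 17 h = Aug 15 2029 11:00 PM.
Aug 15 2029 11:00 PM + 17 h = Aug 16 2029 4:00 PM.
Aug 16 2029 4:00 PM + 17 h = Aug 17 2029 9:00 AM.

Aug 17 2029 9:00 AM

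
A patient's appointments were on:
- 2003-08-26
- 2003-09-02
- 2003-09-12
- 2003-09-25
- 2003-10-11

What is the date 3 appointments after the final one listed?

Intervals are 7, 10, 13, 16 days — an arithmetic progression with common difference 3.
Next gap: 19 days. 2003-10-11 + 19 days = 2003-10-30.
Next gap: 22 days. 2003-10-30 + 22 days = 2003-11-21.
Next gap: 25 days. 2003-11-21 + 25 days = 2003-12-16.

2003-12-16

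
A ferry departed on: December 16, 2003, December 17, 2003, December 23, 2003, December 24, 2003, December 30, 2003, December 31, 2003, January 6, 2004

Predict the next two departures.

January 7, 2004; January 13, 2004

The gap pattern 1, 6, 1, 6, 1, 6 repeats every 2 events.
These are the Tuesdays and Wednesdays of each week.
Next Wednesday: January 7, 2004.
The following Tuesday is January 13, 2004.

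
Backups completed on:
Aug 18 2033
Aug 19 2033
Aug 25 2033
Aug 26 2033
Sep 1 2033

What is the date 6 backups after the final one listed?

Sep 22 2033

Every event lands on a Thursday or Friday (gaps cycle 1, 6, 1, 6).
So the schedule is: every Thursday and Friday.
The following Friday is Sep 2 2033.
The following Thursday is Sep 8 2033.
Next Friday: Sep 9 2033.
The following Thursday is Sep 15 2033.
Next Friday: Sep 16 2033.
Next Thursday: Sep 22 2033.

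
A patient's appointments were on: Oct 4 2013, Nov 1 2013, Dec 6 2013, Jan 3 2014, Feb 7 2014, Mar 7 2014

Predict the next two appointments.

These are Fridays at 28- or 35-day spacing (28, 35, 28, 35, 28).
The pattern: 1st Friday of the month.
1st Friday of April 2014: Apr 4 2014.
1st Friday of May 2014: May 2 2014.

Apr 4 2014, May 2 2014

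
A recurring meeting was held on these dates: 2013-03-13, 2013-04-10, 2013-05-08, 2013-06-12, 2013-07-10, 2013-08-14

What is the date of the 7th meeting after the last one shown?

All dates are Wednesdays, 28, 28, 35, 28, 35 days apart.
Specifically, the 2nd Wednesday of each month.
2nd Wednesday of September 2013: 2013-09-11.
October 2013 — 2nd Wednesday is 2013-10-09.
2nd Wednesday of November 2013: 2013-11-13.
2nd Wednesday of December 2013: 2013-12-11.
2nd Wednesday of January 2014: 2014-01-08.
February 2014 — 2nd Wednesday is 2014-02-12.
2nd Wednesday of March 2014: 2014-03-12.

2014-03-12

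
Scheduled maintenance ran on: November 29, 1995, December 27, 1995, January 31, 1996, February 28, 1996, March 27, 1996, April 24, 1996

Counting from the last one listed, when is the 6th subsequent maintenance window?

October 30, 1996

All Wednesdays; the gaps (28, 35, 28, 28, 28) vary with month length.
This is the last Wednesday of each month.
May 1996 ends with Wednesday May 29, 1996.
Last Wednesday of June 1996: June 26, 1996.
July 1996 ends with Wednesday July 31, 1996.
August 1996 ends with Wednesday August 28, 1996.
Last Wednesday of September 1996: September 25, 1996.
October 1996 ends with Wednesday October 30, 1996.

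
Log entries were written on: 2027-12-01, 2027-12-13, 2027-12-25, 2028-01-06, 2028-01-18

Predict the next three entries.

Gaps between consecutive events: 12, 12, 12, 12 days — a constant 12-day interval.
2028-01-18 + 12 days = 2028-01-30.
2028-01-30 + 12 days = 2028-02-11.
2028-02-11 + 12 days = 2028-02-23.

2028-01-30, 2028-02-11, 2028-02-23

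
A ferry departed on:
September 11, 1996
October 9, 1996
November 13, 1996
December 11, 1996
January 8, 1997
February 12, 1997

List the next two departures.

March 12, 1997; April 9, 1997

These are Wednesdays at 28- or 35-day spacing (28, 35, 28, 28, 35).
The pattern: 2nd Wednesday of the month.
2nd Wednesday of March 1997: March 12, 1997.
April 1997 — 2nd Wednesday is April 9, 1997.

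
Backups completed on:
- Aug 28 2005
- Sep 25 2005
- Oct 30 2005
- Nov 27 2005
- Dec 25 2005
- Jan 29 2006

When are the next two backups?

Every date is a Sunday; gaps 28, 35, 28, 28, 35 days.
Each is the last Sunday of its month (at least one falls on the 29th or later, ruling out '4th Sunday').
February 2006 ends with Sunday Feb 26 2006.
March 2006 ends with Sunday Mar 26 2006.

Feb 26 2006, Mar 26 2006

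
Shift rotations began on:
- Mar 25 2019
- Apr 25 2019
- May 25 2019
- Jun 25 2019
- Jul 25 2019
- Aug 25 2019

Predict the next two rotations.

Sep 25 2019, Oct 25 2019

Gaps: 31, 30, 31, 30, 31 days — not constant. Every event is on the 25th of the month.
Pattern: the 25th of each month.
September 2019: Sep 25 2019.
October 2019: Oct 25 2019.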